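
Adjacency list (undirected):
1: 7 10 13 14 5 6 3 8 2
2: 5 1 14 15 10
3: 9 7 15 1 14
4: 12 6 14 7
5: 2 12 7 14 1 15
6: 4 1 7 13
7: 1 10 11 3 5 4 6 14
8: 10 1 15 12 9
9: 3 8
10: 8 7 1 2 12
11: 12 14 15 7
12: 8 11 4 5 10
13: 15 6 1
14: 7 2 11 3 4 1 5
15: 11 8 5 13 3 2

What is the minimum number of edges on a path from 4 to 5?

2

Level 0: 4
Level 1: 6, 7, 12, 14
Level 2: 1, 2, 3, 5, 8, 10, 11, 13
Level 3: 9, 15
5 first appears at level 2.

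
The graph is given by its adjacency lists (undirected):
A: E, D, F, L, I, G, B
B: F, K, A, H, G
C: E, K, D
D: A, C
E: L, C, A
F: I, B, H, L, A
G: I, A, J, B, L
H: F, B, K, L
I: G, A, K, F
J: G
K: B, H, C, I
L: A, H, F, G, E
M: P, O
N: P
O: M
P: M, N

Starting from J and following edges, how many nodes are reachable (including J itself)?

BFS from J visits: J, G, L, I, B, A, H, F, E, K, D, C
Reachable nodes: 12 of 16 total.

12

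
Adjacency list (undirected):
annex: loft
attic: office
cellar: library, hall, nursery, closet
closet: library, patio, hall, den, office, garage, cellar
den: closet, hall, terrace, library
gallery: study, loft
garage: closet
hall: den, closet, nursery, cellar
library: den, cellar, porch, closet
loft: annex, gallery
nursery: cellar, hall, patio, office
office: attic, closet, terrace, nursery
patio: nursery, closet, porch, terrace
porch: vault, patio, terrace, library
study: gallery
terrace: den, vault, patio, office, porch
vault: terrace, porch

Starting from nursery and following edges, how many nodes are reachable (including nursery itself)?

BFS from nursery visits: nursery, cellar, hall, patio, office, library, closet, den, porch, terrace, attic, garage, vault
Reachable nodes: 13 of 17 total.

13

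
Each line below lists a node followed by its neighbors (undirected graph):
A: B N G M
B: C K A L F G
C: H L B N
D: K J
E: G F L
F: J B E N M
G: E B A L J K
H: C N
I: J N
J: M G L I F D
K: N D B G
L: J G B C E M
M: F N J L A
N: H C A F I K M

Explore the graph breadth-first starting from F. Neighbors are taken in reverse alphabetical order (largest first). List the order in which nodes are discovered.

F N M J E B K I H C A L G D

Visit F; enqueue N, M, J, E, B → queue [N, M, J, E, B]
Visit N; enqueue K, I, H, C, A → queue [M, J, E, B, K, I, H, C, A]
Visit M; enqueue L → queue [J, E, B, K, I, H, C, A, L]
Visit J; enqueue G, D → queue [E, B, K, I, H, C, A, L, G, D]
Visit E → queue [B, K, I, H, C, A, L, G, D]
Visit B → queue [K, I, H, C, A, L, G, D]
Visit K → queue [I, H, C, A, L, G, D]
Visit I → queue [H, C, A, L, G, D]
Visit H → queue [C, A, L, G, D]
Visit C → queue [A, L, G, D]
Visit A → queue [L, G, D]
Visit L → queue [G, D]
Visit G → queue [D]
Visit D → queue []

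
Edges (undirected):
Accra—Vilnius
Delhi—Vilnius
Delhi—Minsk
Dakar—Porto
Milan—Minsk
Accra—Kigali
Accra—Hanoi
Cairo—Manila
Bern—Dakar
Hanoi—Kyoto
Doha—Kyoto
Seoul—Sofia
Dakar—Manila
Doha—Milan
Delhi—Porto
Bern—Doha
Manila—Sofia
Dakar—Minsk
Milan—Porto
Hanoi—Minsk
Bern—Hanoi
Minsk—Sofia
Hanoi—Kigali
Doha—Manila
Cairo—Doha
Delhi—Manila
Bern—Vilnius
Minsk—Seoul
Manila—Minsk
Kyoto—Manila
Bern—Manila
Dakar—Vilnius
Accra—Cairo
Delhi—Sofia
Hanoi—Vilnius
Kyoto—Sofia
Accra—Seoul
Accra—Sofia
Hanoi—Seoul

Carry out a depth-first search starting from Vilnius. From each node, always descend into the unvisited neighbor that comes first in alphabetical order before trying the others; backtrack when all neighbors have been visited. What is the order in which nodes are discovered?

Vilnius, Accra, Cairo, Doha, Bern, Dakar, Manila, Delhi, Minsk, Hanoi, Kigali, Kyoto, Sofia, Seoul, Milan, Porto

Visit Vilnius
Vilnius → Accra
Accra → Cairo
Cairo → Doha
Doha → Bern
Bern → Dakar
Dakar → Manila
Manila → Delhi
Delhi → Minsk
Minsk → Hanoi
Hanoi → Kigali
Hanoi → Kyoto
Kyoto → Sofia
Sofia → Seoul
Minsk → Milan
Milan → Porto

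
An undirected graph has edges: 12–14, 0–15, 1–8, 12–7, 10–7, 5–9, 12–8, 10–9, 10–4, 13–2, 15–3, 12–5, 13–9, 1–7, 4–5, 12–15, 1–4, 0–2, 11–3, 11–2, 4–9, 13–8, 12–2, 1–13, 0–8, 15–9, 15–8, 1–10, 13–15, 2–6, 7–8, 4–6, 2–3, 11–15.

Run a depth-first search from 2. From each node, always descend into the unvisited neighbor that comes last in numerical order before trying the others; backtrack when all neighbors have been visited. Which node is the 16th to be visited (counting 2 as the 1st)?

Visit 2
2 → 13
13 → 15
15 → 12
12 → 14
12 → 8
8 → 7
7 → 10
10 → 9
9 → 5
5 → 4
4 → 6
4 → 1
8 → 0
15 → 11
11 → 3

Visit order: 2, 13, 15, 12, 14, 8, 7, 10, 9, 5, 4, 6, 1, 0, 11, 3

3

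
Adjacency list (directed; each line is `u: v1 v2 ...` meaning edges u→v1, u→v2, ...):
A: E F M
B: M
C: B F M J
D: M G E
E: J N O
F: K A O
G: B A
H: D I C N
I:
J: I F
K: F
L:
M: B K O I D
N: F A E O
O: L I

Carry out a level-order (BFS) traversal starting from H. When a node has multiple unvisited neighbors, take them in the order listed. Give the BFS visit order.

H -> D -> I -> C -> N -> M -> G -> E -> B -> F -> J -> A -> O -> K -> L

Visit H; enqueue D, I, C, N → queue [D, I, C, N]
Visit D; enqueue M, G, E → queue [I, C, N, M, G, E]
Visit I → queue [C, N, M, G, E]
Visit C; enqueue B, F, J → queue [N, M, G, E, B, F, J]
Visit N; enqueue A, O → queue [M, G, E, B, F, J, A, O]
Visit M; enqueue K → queue [G, E, B, F, J, A, O, K]
Visit G → queue [E, B, F, J, A, O, K]
Visit E → queue [B, F, J, A, O, K]
Visit B → queue [F, J, A, O, K]
Visit F → queue [J, A, O, K]
Visit J → queue [A, O, K]
Visit A → queue [O, K]
Visit O; enqueue L → queue [K, L]
Visit K → queue [L]
Visit L → queue []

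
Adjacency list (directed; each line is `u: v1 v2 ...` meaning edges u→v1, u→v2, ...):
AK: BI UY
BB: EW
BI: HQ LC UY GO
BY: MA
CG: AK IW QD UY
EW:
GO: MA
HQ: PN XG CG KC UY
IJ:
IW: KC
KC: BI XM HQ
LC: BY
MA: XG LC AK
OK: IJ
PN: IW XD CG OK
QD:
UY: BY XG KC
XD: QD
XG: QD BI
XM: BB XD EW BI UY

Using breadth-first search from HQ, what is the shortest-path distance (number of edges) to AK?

Level 0: HQ
Level 1: CG, KC, PN, UY, XG
Level 2: AK, BI, BY, IW, OK, QD, XD, XM
Level 3: BB, EW, GO, IJ, LC, MA
AK first appears at level 2.

2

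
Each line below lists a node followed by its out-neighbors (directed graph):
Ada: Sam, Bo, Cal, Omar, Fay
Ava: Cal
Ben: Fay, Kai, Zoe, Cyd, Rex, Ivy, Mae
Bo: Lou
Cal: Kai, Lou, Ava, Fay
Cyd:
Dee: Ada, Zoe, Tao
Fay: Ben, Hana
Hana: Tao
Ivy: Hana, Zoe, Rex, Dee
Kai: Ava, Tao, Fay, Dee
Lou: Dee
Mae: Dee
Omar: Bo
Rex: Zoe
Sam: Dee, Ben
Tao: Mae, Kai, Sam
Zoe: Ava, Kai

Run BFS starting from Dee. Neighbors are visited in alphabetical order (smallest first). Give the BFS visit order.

Visit Dee; enqueue Ada, Tao, Zoe → queue [Ada, Tao, Zoe]
Visit Ada; enqueue Bo, Cal, Fay, Omar, Sam → queue [Tao, Zoe, Bo, Cal, Fay, Omar, Sam]
Visit Tao; enqueue Kai, Mae → queue [Zoe, Bo, Cal, Fay, Omar, Sam, Kai, Mae]
Visit Zoe; enqueue Ava → queue [Bo, Cal, Fay, Omar, Sam, Kai, Mae, Ava]
Visit Bo; enqueue Lou → queue [Cal, Fay, Omar, Sam, Kai, Mae, Ava, Lou]
Visit Cal → queue [Fay, Omar, Sam, Kai, Mae, Ava, Lou]
Visit Fay; enqueue Ben, Hana → queue [Omar, Sam, Kai, Mae, Ava, Lou, Ben, Hana]
Visit Omar → queue [Sam, Kai, Mae, Ava, Lou, Ben, Hana]
Visit Sam → queue [Kai, Mae, Ava, Lou, Ben, Hana]
Visit Kai → queue [Mae, Ava, Lou, Ben, Hana]
Visit Mae → queue [Ava, Lou, Ben, Hana]
Visit Ava → queue [Lou, Ben, Hana]
Visit Lou → queue [Ben, Hana]
Visit Ben; enqueue Cyd, Ivy, Rex → queue [Hana, Cyd, Ivy, Rex]
Visit Hana → queue [Cyd, Ivy, Rex]
Visit Cyd → queue [Ivy, Rex]
Visit Ivy → queue [Rex]
Visit Rex → queue []

Dee Ada Tao Zoe Bo Cal Fay Omar Sam Kai Mae Ava Lou Ben Hana Cyd Ivy Rex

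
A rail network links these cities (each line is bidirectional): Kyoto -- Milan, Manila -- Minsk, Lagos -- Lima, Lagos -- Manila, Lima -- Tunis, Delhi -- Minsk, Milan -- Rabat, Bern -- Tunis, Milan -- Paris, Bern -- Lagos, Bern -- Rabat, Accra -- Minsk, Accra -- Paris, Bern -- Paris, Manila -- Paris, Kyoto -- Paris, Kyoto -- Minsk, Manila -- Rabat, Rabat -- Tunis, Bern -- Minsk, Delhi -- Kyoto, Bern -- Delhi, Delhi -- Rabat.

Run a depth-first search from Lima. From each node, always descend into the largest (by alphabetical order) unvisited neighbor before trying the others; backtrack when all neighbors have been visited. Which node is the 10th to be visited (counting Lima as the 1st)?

Visit Lima
Lima → Tunis
Tunis → Rabat
Rabat → Milan
Milan → Paris
Paris → Manila
Manila → Minsk
Minsk → Kyoto
Kyoto → Delhi
Delhi → Bern
Bern → Lagos
Minsk → Accra

Visit order: Lima, Tunis, Rabat, Milan, Paris, Manila, Minsk, Kyoto, Delhi, Bern, Lagos, Accra

Bern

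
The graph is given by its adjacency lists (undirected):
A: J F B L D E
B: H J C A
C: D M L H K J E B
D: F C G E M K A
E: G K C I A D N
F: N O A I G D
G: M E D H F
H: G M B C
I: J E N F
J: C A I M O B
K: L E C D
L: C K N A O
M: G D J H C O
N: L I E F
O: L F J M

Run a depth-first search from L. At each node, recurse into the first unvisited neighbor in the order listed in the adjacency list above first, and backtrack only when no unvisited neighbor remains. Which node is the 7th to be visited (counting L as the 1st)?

Visit L
L → C
C → D
D → F
F → N
N → I
I → J
J → A
A → B
B → H
H → G
G → M
M → O
G → E
E → K

Visit order: L, C, D, F, N, I, J, A, B, H, G, M, O, E, K

J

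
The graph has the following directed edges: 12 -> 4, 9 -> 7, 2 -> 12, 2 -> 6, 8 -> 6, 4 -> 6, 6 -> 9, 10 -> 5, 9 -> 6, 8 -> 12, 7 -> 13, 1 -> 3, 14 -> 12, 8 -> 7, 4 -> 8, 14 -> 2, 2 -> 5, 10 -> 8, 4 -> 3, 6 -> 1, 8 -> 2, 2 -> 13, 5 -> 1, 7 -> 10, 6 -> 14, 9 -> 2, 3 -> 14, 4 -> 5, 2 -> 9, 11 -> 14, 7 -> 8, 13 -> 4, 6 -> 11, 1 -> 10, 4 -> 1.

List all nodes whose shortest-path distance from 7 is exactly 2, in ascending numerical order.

Level 0: 7
Level 1: 8, 10, 13
Level 2: 2, 4, 5, 6, 12
Level 3: 1, 3, 9, 11, 14

2, 4, 5, 6, 12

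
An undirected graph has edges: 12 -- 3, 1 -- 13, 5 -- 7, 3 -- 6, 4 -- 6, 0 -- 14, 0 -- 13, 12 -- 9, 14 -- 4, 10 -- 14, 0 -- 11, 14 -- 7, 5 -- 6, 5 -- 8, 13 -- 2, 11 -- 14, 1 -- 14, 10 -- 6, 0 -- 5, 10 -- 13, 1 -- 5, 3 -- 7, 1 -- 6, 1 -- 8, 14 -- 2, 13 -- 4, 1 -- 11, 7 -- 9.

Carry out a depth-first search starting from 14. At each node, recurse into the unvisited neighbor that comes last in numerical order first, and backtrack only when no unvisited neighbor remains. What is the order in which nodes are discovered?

Visit 14
14 → 11
11 → 1
1 → 13
13 → 10
10 → 6
6 → 5
5 → 8
5 → 7
7 → 9
9 → 12
12 → 3
5 → 0
6 → 4
13 → 2

14 11 1 13 10 6 5 8 7 9 12 3 0 4 2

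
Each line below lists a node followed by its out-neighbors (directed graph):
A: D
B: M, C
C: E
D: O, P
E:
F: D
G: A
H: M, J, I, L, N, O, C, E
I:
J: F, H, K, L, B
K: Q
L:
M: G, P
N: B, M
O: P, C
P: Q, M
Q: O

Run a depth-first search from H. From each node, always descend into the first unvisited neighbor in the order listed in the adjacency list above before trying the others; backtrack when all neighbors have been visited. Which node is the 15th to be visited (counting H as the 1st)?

Visit H
H → M
M → G
G → A
A → D
D → O
O → P
P → Q
O → C
C → E
H → J
J → F
J → K
J → L
J → B
H → I
H → N

Visit order: H, M, G, A, D, O, P, Q, C, E, J, F, K, L, B, I, N

B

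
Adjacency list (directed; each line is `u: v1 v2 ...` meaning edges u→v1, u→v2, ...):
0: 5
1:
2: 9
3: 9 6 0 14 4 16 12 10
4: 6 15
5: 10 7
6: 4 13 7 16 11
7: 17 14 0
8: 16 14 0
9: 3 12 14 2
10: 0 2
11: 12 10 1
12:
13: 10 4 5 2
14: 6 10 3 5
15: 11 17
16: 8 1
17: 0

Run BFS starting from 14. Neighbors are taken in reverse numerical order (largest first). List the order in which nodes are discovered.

Visit 14; enqueue 10, 6, 5, 3 → queue [10, 6, 5, 3]
Visit 10; enqueue 2, 0 → queue [6, 5, 3, 2, 0]
Visit 6; enqueue 16, 13, 11, 7, 4 → queue [5, 3, 2, 0, 16, 13, 11, 7, 4]
Visit 5 → queue [3, 2, 0, 16, 13, 11, 7, 4]
Visit 3; enqueue 12, 9 → queue [2, 0, 16, 13, 11, 7, 4, 12, 9]
Visit 2 → queue [0, 16, 13, 11, 7, 4, 12, 9]
Visit 0 → queue [16, 13, 11, 7, 4, 12, 9]
Visit 16; enqueue 8, 1 → queue [13, 11, 7, 4, 12, 9, 8, 1]
Visit 13 → queue [11, 7, 4, 12, 9, 8, 1]
Visit 11 → queue [7, 4, 12, 9, 8, 1]
Visit 7; enqueue 17 → queue [4, 12, 9, 8, 1, 17]
Visit 4; enqueue 15 → queue [12, 9, 8, 1, 17, 15]
Visit 12 → queue [9, 8, 1, 17, 15]
Visit 9 → queue [8, 1, 17, 15]
Visit 8 → queue [1, 17, 15]
Visit 1 → queue [17, 15]
Visit 17 → queue [15]
Visit 15 → queue []

14, 10, 6, 5, 3, 2, 0, 16, 13, 11, 7, 4, 12, 9, 8, 1, 17, 15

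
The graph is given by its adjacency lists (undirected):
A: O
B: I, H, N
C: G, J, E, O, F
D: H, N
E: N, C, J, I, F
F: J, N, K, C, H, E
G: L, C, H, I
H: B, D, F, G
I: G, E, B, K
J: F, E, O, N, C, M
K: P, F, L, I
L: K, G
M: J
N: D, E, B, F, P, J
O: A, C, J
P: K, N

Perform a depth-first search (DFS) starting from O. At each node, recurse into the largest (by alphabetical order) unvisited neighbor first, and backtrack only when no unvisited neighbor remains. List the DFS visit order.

Visit O
O → J
J → N
N → P
P → K
K → L
L → G
G → I
I → E
E → F
F → H
H → D
H → B
F → C
J → M
O → A

O, J, N, P, K, L, G, I, E, F, H, D, B, C, M, A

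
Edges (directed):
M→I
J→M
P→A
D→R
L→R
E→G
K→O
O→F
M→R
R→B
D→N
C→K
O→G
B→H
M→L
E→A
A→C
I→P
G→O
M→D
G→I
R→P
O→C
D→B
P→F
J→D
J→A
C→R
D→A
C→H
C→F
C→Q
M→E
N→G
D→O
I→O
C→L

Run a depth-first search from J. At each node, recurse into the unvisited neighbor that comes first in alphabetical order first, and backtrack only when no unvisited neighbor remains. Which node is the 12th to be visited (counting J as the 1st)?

Visit J
J → A
A → C
C → F
C → H
C → K
K → O
O → G
G → I
I → P
C → L
L → R
R → B
C → Q
J → D
D → N
J → M
M → E

Visit order: J, A, C, F, H, K, O, G, I, P, L, R, B, Q, D, N, M, E

R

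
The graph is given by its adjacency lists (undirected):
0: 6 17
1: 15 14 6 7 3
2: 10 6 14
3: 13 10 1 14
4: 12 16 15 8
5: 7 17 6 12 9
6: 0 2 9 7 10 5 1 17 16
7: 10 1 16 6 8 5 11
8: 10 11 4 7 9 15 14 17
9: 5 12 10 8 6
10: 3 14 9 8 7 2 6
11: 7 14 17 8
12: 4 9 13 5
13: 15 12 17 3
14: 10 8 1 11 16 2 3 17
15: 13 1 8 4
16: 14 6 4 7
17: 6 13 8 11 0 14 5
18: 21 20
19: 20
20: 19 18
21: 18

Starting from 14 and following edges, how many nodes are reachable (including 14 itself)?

BFS from 14 visits: 14, 10, 8, 1, 11, 16, 2, 3, 17, 9, 7, 6, 4, 15, 13, 0, 5, 12
Reachable nodes: 18 of 22 total.

18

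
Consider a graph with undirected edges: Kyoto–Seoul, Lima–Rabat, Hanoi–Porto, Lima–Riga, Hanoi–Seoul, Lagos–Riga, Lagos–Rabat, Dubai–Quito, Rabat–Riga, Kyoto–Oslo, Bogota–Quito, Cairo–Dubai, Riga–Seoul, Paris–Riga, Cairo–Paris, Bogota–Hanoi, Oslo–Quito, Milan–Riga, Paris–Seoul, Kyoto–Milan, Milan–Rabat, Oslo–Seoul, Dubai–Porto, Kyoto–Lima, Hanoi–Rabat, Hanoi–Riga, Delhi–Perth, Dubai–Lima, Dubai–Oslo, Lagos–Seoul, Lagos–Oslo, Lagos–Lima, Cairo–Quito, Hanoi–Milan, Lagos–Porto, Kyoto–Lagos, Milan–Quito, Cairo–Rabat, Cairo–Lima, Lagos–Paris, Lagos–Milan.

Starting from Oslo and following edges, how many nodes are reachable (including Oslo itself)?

BFS from Oslo visits: Oslo, Dubai, Kyoto, Lagos, Quito, Seoul, Cairo, Lima, Porto, Milan, Paris, Rabat, Riga, Bogota, Hanoi
Reachable nodes: 15 of 17 total.

15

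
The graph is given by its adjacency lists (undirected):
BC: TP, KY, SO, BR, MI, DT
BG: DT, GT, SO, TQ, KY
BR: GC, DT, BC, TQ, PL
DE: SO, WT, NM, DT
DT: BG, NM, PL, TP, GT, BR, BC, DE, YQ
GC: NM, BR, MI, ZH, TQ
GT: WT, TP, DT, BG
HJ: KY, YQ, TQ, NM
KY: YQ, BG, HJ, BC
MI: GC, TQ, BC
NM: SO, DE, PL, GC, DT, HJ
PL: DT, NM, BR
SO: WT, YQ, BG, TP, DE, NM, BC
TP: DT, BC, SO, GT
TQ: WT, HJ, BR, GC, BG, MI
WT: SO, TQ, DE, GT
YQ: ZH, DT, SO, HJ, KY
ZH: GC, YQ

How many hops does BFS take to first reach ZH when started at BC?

3

Level 0: BC
Level 1: BR, DT, KY, MI, SO, TP
Level 2: BG, DE, GC, GT, HJ, NM, PL, TQ, WT, YQ
Level 3: ZH
ZH first appears at level 3.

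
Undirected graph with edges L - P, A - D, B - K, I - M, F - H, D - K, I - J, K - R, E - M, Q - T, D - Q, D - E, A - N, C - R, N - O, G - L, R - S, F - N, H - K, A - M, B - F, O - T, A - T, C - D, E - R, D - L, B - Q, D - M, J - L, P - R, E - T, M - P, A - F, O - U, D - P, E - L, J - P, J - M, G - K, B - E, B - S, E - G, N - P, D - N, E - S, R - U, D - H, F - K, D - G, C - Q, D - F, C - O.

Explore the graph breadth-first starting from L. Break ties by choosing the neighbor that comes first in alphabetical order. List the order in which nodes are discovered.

L D E G J P A C F H K M N Q B R S T I O U

Visit L; enqueue D, E, G, J, P → queue [D, E, G, J, P]
Visit D; enqueue A, C, F, H, K, M, N, Q → queue [E, G, J, P, A, C, F, H, K, M, N, Q]
Visit E; enqueue B, R, S, T → queue [G, J, P, A, C, F, H, K, M, N, Q, B, R, S, T]
Visit G → queue [J, P, A, C, F, H, K, M, N, Q, B, R, S, T]
Visit J; enqueue I → queue [P, A, C, F, H, K, M, N, Q, B, R, S, T, I]
Visit P → queue [A, C, F, H, K, M, N, Q, B, R, S, T, I]
Visit A → queue [C, F, H, K, M, N, Q, B, R, S, T, I]
Visit C; enqueue O → queue [F, H, K, M, N, Q, B, R, S, T, I, O]
Visit F → queue [H, K, M, N, Q, B, R, S, T, I, O]
Visit H → queue [K, M, N, Q, B, R, S, T, I, O]
Visit K → queue [M, N, Q, B, R, S, T, I, O]
Visit M → queue [N, Q, B, R, S, T, I, O]
Visit N → queue [Q, B, R, S, T, I, O]
Visit Q → queue [B, R, S, T, I, O]
Visit B → queue [R, S, T, I, O]
Visit R; enqueue U → queue [S, T, I, O, U]
Visit S → queue [T, I, O, U]
Visit T → queue [I, O, U]
Visit I → queue [O, U]
Visit O → queue [U]
Visit U → queue []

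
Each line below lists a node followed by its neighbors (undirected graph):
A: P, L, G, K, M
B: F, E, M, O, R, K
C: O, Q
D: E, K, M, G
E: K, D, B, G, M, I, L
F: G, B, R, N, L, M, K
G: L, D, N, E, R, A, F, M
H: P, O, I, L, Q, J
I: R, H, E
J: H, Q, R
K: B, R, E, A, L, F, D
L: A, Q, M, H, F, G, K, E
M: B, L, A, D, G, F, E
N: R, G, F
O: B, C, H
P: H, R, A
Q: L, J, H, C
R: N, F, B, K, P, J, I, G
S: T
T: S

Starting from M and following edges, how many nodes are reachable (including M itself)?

BFS from M visits: M, B, L, A, D, G, F, E, O, R, K, Q, H, P, N, I, C, J
Reachable nodes: 18 of 20 total.

18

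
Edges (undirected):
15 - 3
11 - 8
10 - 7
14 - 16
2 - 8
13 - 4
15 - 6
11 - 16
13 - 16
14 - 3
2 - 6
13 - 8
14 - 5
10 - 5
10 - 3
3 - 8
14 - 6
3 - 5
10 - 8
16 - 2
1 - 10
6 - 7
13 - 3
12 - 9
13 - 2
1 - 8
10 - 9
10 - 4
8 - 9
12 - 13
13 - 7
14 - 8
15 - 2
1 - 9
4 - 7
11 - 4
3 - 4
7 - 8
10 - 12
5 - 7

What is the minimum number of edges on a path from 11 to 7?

2

Level 0: 11
Level 1: 4, 8, 16
Level 2: 1, 2, 3, 7, 9, 10, 13, 14
Level 3: 5, 6, 12, 15
7 first appears at level 2.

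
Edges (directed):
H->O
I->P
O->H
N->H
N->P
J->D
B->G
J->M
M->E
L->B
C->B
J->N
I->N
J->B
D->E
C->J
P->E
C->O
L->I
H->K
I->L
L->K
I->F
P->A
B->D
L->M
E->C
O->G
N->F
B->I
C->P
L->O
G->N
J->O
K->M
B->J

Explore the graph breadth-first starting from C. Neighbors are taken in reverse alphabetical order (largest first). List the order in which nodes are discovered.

C, P, O, J, B, E, A, H, G, N, M, D, I, K, F, L

Visit C; enqueue P, O, J, B → queue [P, O, J, B]
Visit P; enqueue E, A → queue [O, J, B, E, A]
Visit O; enqueue H, G → queue [J, B, E, A, H, G]
Visit J; enqueue N, M, D → queue [B, E, A, H, G, N, M, D]
Visit B; enqueue I → queue [E, A, H, G, N, M, D, I]
Visit E → queue [A, H, G, N, M, D, I]
Visit A → queue [H, G, N, M, D, I]
Visit H; enqueue K → queue [G, N, M, D, I, K]
Visit G → queue [N, M, D, I, K]
Visit N; enqueue F → queue [M, D, I, K, F]
Visit M → queue [D, I, K, F]
Visit D → queue [I, K, F]
Visit I; enqueue L → queue [K, F, L]
Visit K → queue [F, L]
Visit F → queue [L]
Visit L → queue []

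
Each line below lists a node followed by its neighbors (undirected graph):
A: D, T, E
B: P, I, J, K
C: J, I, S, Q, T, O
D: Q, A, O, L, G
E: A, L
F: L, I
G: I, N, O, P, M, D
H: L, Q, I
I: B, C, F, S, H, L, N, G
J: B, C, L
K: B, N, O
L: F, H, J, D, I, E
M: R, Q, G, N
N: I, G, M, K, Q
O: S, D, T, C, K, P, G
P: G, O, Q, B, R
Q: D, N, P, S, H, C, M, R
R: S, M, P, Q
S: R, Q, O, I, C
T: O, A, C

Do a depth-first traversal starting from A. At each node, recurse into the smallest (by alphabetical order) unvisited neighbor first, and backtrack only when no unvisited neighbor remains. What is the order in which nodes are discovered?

A -> D -> G -> I -> B -> J -> C -> O -> K -> N -> M -> Q -> H -> L -> E -> F -> P -> R -> S -> T

Visit A
A → D
D → G
G → I
I → B
B → J
J → C
C → O
O → K
K → N
N → M
M → Q
Q → H
H → L
L → E
L → F
Q → P
P → R
R → S
O → T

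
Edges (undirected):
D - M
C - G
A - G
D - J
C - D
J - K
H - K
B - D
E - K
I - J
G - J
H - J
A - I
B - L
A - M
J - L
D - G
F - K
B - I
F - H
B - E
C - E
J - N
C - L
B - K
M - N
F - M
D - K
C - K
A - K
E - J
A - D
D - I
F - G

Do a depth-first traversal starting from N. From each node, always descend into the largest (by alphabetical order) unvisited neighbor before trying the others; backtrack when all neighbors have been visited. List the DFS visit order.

N -> M -> F -> K -> J -> L -> C -> G -> D -> I -> B -> E -> A -> H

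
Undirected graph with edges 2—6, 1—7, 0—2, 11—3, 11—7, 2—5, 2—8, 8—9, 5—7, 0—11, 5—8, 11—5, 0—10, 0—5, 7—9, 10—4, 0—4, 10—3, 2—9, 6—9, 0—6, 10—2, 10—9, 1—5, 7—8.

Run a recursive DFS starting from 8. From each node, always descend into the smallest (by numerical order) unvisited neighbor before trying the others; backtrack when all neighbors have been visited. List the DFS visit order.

Visit 8
8 → 2
2 → 0
0 → 4
4 → 10
10 → 3
3 → 11
11 → 5
5 → 1
1 → 7
7 → 9
9 → 6

8, 2, 0, 4, 10, 3, 11, 5, 1, 7, 9, 6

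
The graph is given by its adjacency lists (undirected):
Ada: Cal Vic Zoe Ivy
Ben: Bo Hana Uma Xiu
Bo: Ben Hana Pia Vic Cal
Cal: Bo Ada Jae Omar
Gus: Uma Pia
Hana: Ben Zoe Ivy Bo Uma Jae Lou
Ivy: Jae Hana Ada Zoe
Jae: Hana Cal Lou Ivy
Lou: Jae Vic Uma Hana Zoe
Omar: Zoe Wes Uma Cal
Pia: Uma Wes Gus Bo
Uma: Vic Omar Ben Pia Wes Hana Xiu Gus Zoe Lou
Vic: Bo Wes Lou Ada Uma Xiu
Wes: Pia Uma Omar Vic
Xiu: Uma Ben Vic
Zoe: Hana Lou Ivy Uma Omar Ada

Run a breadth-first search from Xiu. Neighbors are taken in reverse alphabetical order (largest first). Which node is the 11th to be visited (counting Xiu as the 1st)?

Omar

Visit Xiu; enqueue Vic, Uma, Ben → queue [Vic, Uma, Ben]
Visit Vic; enqueue Wes, Lou, Bo, Ada → queue [Uma, Ben, Wes, Lou, Bo, Ada]
Visit Uma; enqueue Zoe, Pia, Omar, Hana, Gus → queue [Ben, Wes, Lou, Bo, Ada, Zoe, Pia, Omar, Hana, Gus]
Visit Ben → queue [Wes, Lou, Bo, Ada, Zoe, Pia, Omar, Hana, Gus]
Visit Wes → queue [Lou, Bo, Ada, Zoe, Pia, Omar, Hana, Gus]
Visit Lou; enqueue Jae → queue [Bo, Ada, Zoe, Pia, Omar, Hana, Gus, Jae]
Visit Bo; enqueue Cal → queue [Ada, Zoe, Pia, Omar, Hana, Gus, Jae, Cal]
Visit Ada; enqueue Ivy → queue [Zoe, Pia, Omar, Hana, Gus, Jae, Cal, Ivy]
Visit Zoe → queue [Pia, Omar, Hana, Gus, Jae, Cal, Ivy]
Visit Pia → queue [Omar, Hana, Gus, Jae, Cal, Ivy]
Visit Omar → queue [Hana, Gus, Jae, Cal, Ivy]
Visit Hana → queue [Gus, Jae, Cal, Ivy]
Visit Gus → queue [Jae, Cal, Ivy]
Visit Jae → queue [Cal, Ivy]
Visit Cal → queue [Ivy]
Visit Ivy → queue []

Visit order: Xiu, Vic, Uma, Ben, Wes, Lou, Bo, Ada, Zoe, Pia, Omar, Hana, Gus, Jae, Cal, Ivy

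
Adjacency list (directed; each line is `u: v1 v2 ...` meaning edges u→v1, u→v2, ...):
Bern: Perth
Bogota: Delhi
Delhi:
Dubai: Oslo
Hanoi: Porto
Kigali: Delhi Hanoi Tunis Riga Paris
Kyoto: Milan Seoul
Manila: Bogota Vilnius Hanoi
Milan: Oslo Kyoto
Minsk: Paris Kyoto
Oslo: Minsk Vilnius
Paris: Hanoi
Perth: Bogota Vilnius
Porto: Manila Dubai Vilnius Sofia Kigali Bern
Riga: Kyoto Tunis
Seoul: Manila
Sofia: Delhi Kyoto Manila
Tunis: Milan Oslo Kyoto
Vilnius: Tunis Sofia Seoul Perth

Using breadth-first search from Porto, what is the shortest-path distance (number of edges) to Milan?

Level 0: Porto
Level 1: Bern, Dubai, Kigali, Manila, Sofia, Vilnius
Level 2: Bogota, Delhi, Hanoi, Kyoto, Oslo, Paris, Perth, Riga, Seoul, Tunis
Level 3: Milan, Minsk
Milan first appears at level 3.

3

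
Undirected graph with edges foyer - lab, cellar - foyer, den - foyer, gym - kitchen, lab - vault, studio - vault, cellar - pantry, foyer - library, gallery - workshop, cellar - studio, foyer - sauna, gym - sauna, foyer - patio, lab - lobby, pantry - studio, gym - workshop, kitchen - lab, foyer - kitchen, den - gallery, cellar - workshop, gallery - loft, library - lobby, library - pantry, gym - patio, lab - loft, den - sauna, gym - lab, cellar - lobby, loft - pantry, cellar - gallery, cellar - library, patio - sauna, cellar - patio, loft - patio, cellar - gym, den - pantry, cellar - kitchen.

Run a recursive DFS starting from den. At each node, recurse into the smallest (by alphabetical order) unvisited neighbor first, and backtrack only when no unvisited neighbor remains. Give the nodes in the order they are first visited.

Visit den
den → foyer
foyer → cellar
cellar → gallery
gallery → loft
loft → lab
lab → gym
gym → kitchen
gym → patio
patio → sauna
gym → workshop
lab → lobby
lobby → library
library → pantry
pantry → studio
studio → vault

den, foyer, cellar, gallery, loft, lab, gym, kitchen, patio, sauna, workshop, lobby, library, pantry, studio, vault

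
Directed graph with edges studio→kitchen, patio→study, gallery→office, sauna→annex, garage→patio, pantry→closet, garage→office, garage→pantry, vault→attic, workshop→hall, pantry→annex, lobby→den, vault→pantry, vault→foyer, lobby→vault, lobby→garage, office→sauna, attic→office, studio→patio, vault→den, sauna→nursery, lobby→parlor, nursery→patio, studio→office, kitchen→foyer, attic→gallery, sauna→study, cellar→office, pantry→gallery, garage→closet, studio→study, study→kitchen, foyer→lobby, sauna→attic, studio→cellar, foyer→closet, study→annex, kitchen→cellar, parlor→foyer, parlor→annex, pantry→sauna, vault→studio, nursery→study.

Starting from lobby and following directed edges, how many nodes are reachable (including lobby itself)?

BFS from lobby visits: lobby, vault, parlor, garage, den, studio, pantry, foyer, attic, annex, patio, office, closet, study, kitchen, cellar, sauna, gallery, nursery
Reachable nodes: 19 of 21 total.

19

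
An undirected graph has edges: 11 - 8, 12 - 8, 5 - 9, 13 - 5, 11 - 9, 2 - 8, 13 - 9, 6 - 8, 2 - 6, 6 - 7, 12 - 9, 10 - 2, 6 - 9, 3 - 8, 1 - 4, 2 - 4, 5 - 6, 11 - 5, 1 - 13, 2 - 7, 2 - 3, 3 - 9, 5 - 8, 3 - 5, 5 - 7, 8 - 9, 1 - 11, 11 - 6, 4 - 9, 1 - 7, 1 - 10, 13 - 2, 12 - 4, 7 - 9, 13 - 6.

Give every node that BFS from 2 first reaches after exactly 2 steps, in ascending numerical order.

Level 0: 2
Level 1: 3, 4, 6, 7, 8, 10, 13
Level 2: 1, 5, 9, 11, 12

1, 5, 9, 11, 12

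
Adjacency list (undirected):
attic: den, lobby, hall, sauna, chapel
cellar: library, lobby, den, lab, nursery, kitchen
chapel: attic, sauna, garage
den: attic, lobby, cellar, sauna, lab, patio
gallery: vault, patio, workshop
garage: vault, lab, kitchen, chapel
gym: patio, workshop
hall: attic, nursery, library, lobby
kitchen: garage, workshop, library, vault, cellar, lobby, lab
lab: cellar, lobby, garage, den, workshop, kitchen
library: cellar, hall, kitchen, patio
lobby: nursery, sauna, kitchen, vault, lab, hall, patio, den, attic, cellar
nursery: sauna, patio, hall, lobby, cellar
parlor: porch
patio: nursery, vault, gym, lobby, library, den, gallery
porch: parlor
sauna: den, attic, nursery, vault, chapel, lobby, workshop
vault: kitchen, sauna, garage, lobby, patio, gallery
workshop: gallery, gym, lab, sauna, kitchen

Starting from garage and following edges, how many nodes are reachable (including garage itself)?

17

BFS from garage visits: garage, vault, lab, kitchen, chapel, sauna, patio, lobby, gallery, workshop, den, cellar, library, attic, nursery, gym, hall
Reachable nodes: 17 of 19 total.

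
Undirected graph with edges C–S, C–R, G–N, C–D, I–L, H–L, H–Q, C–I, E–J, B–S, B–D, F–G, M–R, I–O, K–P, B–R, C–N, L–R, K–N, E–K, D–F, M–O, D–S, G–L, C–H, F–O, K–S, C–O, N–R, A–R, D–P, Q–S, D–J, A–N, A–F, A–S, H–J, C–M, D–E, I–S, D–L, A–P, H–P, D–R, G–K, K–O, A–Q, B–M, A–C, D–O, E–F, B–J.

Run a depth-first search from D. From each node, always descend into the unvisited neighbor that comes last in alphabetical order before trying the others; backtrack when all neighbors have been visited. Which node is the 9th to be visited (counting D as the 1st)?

R

Visit D
D → S
S → Q
Q → H
H → P
P → K
K → O
O → M
M → R
R → N
N → G
G → L
L → I
I → C
C → A
A → F
F → E
E → J
J → B

Visit order: D, S, Q, H, P, K, O, M, R, N, G, L, I, C, A, F, E, J, B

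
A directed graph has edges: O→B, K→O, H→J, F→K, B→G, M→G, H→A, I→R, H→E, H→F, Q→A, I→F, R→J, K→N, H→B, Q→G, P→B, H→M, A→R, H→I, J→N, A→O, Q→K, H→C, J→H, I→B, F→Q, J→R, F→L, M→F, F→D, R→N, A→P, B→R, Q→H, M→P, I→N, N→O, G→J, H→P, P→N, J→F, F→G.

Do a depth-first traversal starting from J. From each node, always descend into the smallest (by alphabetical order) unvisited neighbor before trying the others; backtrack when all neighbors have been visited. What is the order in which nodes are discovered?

J, F, D, G, K, N, O, B, R, L, Q, A, P, H, C, E, I, M

Visit J
J → F
F → D
F → G
F → K
K → N
N → O
O → B
B → R
F → L
F → Q
Q → A
A → P
Q → H
H → C
H → E
H → I
H → M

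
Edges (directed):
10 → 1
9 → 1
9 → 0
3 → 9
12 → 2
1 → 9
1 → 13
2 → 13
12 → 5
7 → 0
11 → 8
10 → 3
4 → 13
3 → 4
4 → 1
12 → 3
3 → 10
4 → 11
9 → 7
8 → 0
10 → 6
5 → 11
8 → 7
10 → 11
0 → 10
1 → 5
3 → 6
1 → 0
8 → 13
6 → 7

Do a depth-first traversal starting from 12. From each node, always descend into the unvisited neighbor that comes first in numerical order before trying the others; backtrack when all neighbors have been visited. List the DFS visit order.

Visit 12
12 → 2
2 → 13
12 → 3
3 → 4
4 → 1
1 → 0
0 → 10
10 → 6
6 → 7
10 → 11
11 → 8
1 → 5
1 → 9

12 → 2 → 13 → 3 → 4 → 1 → 0 → 10 → 6 → 7 → 11 → 8 → 5 → 9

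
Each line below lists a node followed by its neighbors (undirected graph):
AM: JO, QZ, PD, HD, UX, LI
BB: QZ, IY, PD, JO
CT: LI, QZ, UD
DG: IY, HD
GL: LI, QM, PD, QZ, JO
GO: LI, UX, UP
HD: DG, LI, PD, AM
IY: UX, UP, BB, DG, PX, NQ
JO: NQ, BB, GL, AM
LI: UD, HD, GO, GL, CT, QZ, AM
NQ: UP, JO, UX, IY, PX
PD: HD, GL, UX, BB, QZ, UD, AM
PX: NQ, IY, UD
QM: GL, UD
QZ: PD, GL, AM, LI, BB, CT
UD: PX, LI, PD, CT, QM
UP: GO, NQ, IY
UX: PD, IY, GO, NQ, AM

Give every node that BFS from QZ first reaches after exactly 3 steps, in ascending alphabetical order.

DG, NQ, PX, UP

Level 0: QZ
Level 1: AM, BB, CT, GL, LI, PD
Level 2: GO, HD, IY, JO, QM, UD, UX
Level 3: DG, NQ, PX, UP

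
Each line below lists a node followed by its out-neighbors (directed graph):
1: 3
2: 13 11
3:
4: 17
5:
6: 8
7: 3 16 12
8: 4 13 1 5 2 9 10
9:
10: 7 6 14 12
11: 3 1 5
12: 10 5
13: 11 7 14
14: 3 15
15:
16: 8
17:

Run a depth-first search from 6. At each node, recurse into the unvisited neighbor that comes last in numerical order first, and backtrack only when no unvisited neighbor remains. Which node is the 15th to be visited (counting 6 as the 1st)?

4

Visit 6
6 → 8
8 → 13
13 → 14
14 → 15
14 → 3
13 → 11
11 → 5
11 → 1
13 → 7
7 → 16
7 → 12
12 → 10
8 → 9
8 → 4
4 → 17
8 → 2

Visit order: 6, 8, 13, 14, 15, 3, 11, 5, 1, 7, 16, 12, 10, 9, 4, 17, 2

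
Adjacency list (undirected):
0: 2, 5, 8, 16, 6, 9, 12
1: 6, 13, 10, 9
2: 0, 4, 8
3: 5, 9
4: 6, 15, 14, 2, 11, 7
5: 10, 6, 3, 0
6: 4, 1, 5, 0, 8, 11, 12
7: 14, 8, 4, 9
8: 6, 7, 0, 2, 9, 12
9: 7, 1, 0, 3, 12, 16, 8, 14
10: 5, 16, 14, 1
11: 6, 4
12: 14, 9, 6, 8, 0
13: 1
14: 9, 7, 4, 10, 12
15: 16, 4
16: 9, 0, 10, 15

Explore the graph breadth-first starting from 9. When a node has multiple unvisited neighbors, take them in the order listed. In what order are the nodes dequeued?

Visit 9; enqueue 7, 1, 0, 3, 12, 16, 8, 14 → queue [7, 1, 0, 3, 12, 16, 8, 14]
Visit 7; enqueue 4 → queue [1, 0, 3, 12, 16, 8, 14, 4]
Visit 1; enqueue 6, 13, 10 → queue [0, 3, 12, 16, 8, 14, 4, 6, 13, 10]
Visit 0; enqueue 2, 5 → queue [3, 12, 16, 8, 14, 4, 6, 13, 10, 2, 5]
Visit 3 → queue [12, 16, 8, 14, 4, 6, 13, 10, 2, 5]
Visit 12 → queue [16, 8, 14, 4, 6, 13, 10, 2, 5]
Visit 16; enqueue 15 → queue [8, 14, 4, 6, 13, 10, 2, 5, 15]
Visit 8 → queue [14, 4, 6, 13, 10, 2, 5, 15]
Visit 14 → queue [4, 6, 13, 10, 2, 5, 15]
Visit 4; enqueue 11 → queue [6, 13, 10, 2, 5, 15, 11]
Visit 6 → queue [13, 10, 2, 5, 15, 11]
Visit 13 → queue [10, 2, 5, 15, 11]
Visit 10 → queue [2, 5, 15, 11]
Visit 2 → queue [5, 15, 11]
Visit 5 → queue [15, 11]
Visit 15 → queue [11]
Visit 11 → queue []

9 → 7 → 1 → 0 → 3 → 12 → 16 → 8 → 14 → 4 → 6 → 13 → 10 → 2 → 5 → 15 → 11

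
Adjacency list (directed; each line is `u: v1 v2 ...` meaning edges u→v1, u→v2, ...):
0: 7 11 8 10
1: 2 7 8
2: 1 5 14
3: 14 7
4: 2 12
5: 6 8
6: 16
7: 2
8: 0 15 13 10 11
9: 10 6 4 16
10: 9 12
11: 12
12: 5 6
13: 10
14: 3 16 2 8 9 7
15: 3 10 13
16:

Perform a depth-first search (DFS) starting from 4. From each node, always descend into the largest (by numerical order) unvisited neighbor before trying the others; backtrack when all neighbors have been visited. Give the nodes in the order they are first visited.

Visit 4
4 → 12
12 → 6
6 → 16
12 → 5
5 → 8
8 → 15
15 → 13
13 → 10
10 → 9
15 → 3
3 → 14
14 → 7
7 → 2
2 → 1
8 → 11
8 → 0

4, 12, 6, 16, 5, 8, 15, 13, 10, 9, 3, 14, 7, 2, 1, 11, 0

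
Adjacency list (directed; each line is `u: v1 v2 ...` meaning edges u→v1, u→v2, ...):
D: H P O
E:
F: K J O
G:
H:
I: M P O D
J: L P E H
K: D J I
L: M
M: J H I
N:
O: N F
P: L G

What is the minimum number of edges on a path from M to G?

3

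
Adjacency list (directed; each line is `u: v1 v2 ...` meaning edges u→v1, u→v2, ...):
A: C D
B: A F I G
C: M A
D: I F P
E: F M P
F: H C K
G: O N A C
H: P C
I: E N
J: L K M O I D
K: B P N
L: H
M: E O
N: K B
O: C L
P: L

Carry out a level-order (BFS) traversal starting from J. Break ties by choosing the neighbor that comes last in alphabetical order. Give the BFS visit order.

J -> O -> M -> L -> K -> I -> D -> C -> E -> H -> P -> N -> B -> F -> A -> G

Visit J; enqueue O, M, L, K, I, D → queue [O, M, L, K, I, D]
Visit O; enqueue C → queue [M, L, K, I, D, C]
Visit M; enqueue E → queue [L, K, I, D, C, E]
Visit L; enqueue H → queue [K, I, D, C, E, H]
Visit K; enqueue P, N, B → queue [I, D, C, E, H, P, N, B]
Visit I → queue [D, C, E, H, P, N, B]
Visit D; enqueue F → queue [C, E, H, P, N, B, F]
Visit C; enqueue A → queue [E, H, P, N, B, F, A]
Visit E → queue [H, P, N, B, F, A]
Visit H → queue [P, N, B, F, A]
Visit P → queue [N, B, F, A]
Visit N → queue [B, F, A]
Visit B; enqueue G → queue [F, A, G]
Visit F → queue [A, G]
Visit A → queue [G]
Visit G → queue []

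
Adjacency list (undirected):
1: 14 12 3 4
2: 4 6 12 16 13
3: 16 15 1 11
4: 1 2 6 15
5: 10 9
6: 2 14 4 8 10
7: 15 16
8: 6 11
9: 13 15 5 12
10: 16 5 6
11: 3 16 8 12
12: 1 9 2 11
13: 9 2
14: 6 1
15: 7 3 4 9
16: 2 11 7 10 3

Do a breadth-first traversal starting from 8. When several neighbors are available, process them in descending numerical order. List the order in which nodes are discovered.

8, 11, 6, 16, 12, 3, 14, 10, 4, 2, 7, 9, 1, 15, 5, 13

Visit 8; enqueue 11, 6 → queue [11, 6]
Visit 11; enqueue 16, 12, 3 → queue [6, 16, 12, 3]
Visit 6; enqueue 14, 10, 4, 2 → queue [16, 12, 3, 14, 10, 4, 2]
Visit 16; enqueue 7 → queue [12, 3, 14, 10, 4, 2, 7]
Visit 12; enqueue 9, 1 → queue [3, 14, 10, 4, 2, 7, 9, 1]
Visit 3; enqueue 15 → queue [14, 10, 4, 2, 7, 9, 1, 15]
Visit 14 → queue [10, 4, 2, 7, 9, 1, 15]
Visit 10; enqueue 5 → queue [4, 2, 7, 9, 1, 15, 5]
Visit 4 → queue [2, 7, 9, 1, 15, 5]
Visit 2; enqueue 13 → queue [7, 9, 1, 15, 5, 13]
Visit 7 → queue [9, 1, 15, 5, 13]
Visit 9 → queue [1, 15, 5, 13]
Visit 1 → queue [15, 5, 13]
Visit 15 → queue [5, 13]
Visit 5 → queue [13]
Visit 13 → queue []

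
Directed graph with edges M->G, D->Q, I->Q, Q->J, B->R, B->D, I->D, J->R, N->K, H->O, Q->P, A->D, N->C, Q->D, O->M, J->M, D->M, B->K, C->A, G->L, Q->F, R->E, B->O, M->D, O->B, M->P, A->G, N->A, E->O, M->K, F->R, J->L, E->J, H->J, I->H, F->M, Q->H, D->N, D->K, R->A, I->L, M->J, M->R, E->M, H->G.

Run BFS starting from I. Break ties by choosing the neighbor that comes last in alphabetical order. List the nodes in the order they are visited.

I -> Q -> L -> H -> D -> P -> J -> F -> O -> G -> N -> M -> K -> R -> B -> C -> A -> E

Visit I; enqueue Q, L, H, D → queue [Q, L, H, D]
Visit Q; enqueue P, J, F → queue [L, H, D, P, J, F]
Visit L → queue [H, D, P, J, F]
Visit H; enqueue O, G → queue [D, P, J, F, O, G]
Visit D; enqueue N, M, K → queue [P, J, F, O, G, N, M, K]
Visit P → queue [J, F, O, G, N, M, K]
Visit J; enqueue R → queue [F, O, G, N, M, K, R]
Visit F → queue [O, G, N, M, K, R]
Visit O; enqueue B → queue [G, N, M, K, R, B]
Visit G → queue [N, M, K, R, B]
Visit N; enqueue C, A → queue [M, K, R, B, C, A]
Visit M → queue [K, R, B, C, A]
Visit K → queue [R, B, C, A]
Visit R; enqueue E → queue [B, C, A, E]
Visit B → queue [C, A, E]
Visit C → queue [A, E]
Visit A → queue [E]
Visit E → queue []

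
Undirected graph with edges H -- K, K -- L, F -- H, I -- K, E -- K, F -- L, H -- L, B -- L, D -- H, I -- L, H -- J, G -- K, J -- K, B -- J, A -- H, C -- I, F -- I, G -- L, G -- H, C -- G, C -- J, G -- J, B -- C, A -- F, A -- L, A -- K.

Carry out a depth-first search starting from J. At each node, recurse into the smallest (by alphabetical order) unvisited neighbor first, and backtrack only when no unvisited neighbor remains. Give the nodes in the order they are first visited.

Visit J
J → B
B → C
C → G
G → H
H → A
A → F
F → I
I → K
K → E
K → L
H → D

J, B, C, G, H, A, F, I, K, E, L, D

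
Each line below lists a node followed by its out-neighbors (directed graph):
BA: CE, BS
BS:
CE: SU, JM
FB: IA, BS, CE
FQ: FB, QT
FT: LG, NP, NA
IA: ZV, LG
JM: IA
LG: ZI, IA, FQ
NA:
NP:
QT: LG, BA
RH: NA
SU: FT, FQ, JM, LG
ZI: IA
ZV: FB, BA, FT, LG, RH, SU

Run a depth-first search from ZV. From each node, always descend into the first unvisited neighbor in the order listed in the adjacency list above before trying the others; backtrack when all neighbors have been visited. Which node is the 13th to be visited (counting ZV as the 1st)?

Visit ZV
ZV → FB
FB → IA
IA → LG
LG → ZI
LG → FQ
FQ → QT
QT → BA
BA → CE
CE → SU
SU → FT
FT → NP
FT → NA
SU → JM
BA → BS
ZV → RH

Visit order: ZV, FB, IA, LG, ZI, FQ, QT, BA, CE, SU, FT, NP, NA, JM, BS, RH

NA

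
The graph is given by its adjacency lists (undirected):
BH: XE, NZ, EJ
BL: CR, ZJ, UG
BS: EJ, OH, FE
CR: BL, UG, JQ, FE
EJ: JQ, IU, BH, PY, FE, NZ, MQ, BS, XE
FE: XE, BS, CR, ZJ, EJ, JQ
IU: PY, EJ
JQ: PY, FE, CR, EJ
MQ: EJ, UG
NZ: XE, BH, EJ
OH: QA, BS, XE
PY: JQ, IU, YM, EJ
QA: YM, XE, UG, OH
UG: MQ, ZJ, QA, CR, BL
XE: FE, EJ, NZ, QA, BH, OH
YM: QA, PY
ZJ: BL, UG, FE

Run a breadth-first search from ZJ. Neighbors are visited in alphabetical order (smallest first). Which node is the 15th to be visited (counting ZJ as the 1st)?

NZ

Visit ZJ; enqueue BL, FE, UG → queue [BL, FE, UG]
Visit BL; enqueue CR → queue [FE, UG, CR]
Visit FE; enqueue BS, EJ, JQ, XE → queue [UG, CR, BS, EJ, JQ, XE]
Visit UG; enqueue MQ, QA → queue [CR, BS, EJ, JQ, XE, MQ, QA]
Visit CR → queue [BS, EJ, JQ, XE, MQ, QA]
Visit BS; enqueue OH → queue [EJ, JQ, XE, MQ, QA, OH]
Visit EJ; enqueue BH, IU, NZ, PY → queue [JQ, XE, MQ, QA, OH, BH, IU, NZ, PY]
Visit JQ → queue [XE, MQ, QA, OH, BH, IU, NZ, PY]
Visit XE → queue [MQ, QA, OH, BH, IU, NZ, PY]
Visit MQ → queue [QA, OH, BH, IU, NZ, PY]
Visit QA; enqueue YM → queue [OH, BH, IU, NZ, PY, YM]
Visit OH → queue [BH, IU, NZ, PY, YM]
Visit BH → queue [IU, NZ, PY, YM]
Visit IU → queue [NZ, PY, YM]
Visit NZ → queue [PY, YM]
Visit PY → queue [YM]
Visit YM → queue []

Visit order: ZJ, BL, FE, UG, CR, BS, EJ, JQ, XE, MQ, QA, OH, BH, IU, NZ, PY, YM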